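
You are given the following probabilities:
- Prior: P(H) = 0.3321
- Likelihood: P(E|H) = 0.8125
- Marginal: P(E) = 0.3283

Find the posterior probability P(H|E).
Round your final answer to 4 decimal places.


Using Bayes' theorem:

P(H|E) = P(E|H) × P(H) / P(E)
       = 0.8125 × 0.3321 / 0.3283
       = 0.26983125 / 0.3283
       = 0.8219

The evidence strengthens our belief in H.
Prior: 0.3321 → Posterior: 0.8219


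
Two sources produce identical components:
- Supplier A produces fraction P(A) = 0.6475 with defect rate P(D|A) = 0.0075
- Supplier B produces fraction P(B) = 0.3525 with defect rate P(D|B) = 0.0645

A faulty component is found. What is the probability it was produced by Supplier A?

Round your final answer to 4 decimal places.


Let A = from Supplier A, D = faulty

Given:
- P(A) = 0.6475, P(B) = 0.3525
- P(D|A) = 0.0075, P(D|B) = 0.0645

Step 1: Find P(D)
P(D) = P(D|A)P(A) + P(D|B)P(B)
     = 0.0075 × 0.6475 + 0.0645 × 0.3525
     = 0.00485625 + 0.02273625
     = 0.02759250

Step 2: Apply Bayes' theorem
P(A|D) = P(D|A)P(A) / P(D)
       = 0.00485625 / 0.02759250
       = 0.1760


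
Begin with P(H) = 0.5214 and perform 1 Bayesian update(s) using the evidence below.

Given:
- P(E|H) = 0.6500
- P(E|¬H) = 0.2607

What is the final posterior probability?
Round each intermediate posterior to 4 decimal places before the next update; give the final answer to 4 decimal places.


Sequential Bayesian updating:

Initial prior: P(H) = 0.5214

Update 1:
  P(E) = 0.6500 × 0.5214 + 0.2607 × 0.4786 = 0.33891000 + 0.12477102 = 0.46368102
  P(H|E) = 0.33891000 / 0.46368102 = 0.7309

Final posterior: 0.7309


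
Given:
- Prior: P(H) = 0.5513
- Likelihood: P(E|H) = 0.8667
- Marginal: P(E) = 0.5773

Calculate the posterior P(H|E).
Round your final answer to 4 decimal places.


Using Bayes' theorem:

P(H|E) = P(E|H) × P(H) / P(E)
       = 0.8667 × 0.5513 / 0.5773
       = 0.47781171 / 0.5773
       = 0.8277

The evidence strengthens our belief in H.
Prior: 0.5513 → Posterior: 0.8277


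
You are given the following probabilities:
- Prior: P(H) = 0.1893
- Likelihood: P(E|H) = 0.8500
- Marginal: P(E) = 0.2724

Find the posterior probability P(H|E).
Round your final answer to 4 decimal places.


Using Bayes' theorem:

P(H|E) = P(E|H) × P(H) / P(E)
       = 0.8500 × 0.1893 / 0.2724
       = 0.16090500 / 0.2724
       = 0.5907

The evidence strengthens our belief in H.
Prior: 0.1893 → Posterior: 0.5907


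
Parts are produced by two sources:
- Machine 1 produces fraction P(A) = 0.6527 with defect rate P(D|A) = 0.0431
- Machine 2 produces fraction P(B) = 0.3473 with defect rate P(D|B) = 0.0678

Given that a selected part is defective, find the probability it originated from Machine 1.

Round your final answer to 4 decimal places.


Let A = from Machine 1, D = defective

Given:
- P(A) = 0.6527, P(B) = 0.3473
- P(D|A) = 0.0431, P(D|B) = 0.0678

Step 1: Find P(D)
P(D) = P(D|A)P(A) + P(D|B)P(B)
     = 0.0431 × 0.6527 + 0.0678 × 0.3473
     = 0.02813137 + 0.02354694
     = 0.05167831

Step 2: Apply Bayes' theorem
P(A|D) = P(D|A)P(A) / P(D)
       = 0.02813137 / 0.05167831
       = 0.5444


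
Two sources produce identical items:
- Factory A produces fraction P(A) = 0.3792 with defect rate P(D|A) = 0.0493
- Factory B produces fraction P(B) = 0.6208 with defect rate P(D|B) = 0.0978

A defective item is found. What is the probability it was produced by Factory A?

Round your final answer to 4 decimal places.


Let A = from Factory A, D = defective

Given:
- P(A) = 0.3792, P(B) = 0.6208
- P(D|A) = 0.0493, P(D|B) = 0.0978

Step 1: Find P(D)
P(D) = P(D|A)P(A) + P(D|B)P(B)
     = 0.0493 × 0.3792 + 0.0978 × 0.6208
     = 0.01869456 + 0.06071424
     = 0.07940880

Step 2: Apply Bayes' theorem
P(A|D) = P(D|A)P(A) / P(D)
       = 0.01869456 / 0.07940880
       = 0.2354


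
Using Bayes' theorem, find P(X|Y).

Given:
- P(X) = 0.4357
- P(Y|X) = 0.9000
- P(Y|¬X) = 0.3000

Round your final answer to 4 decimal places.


Bayes' theorem: P(X|Y) = P(Y|X) × P(X) / P(Y)

Step 1: Calculate P(Y) using law of total probability
P(Y) = P(Y|X)P(X) + P(Y|¬X)P(¬X)
     = 0.9000 × 0.4357 + 0.3000 × 0.5643
     = 0.39213000 + 0.16929000
     = 0.56142000

Step 2: Apply Bayes' theorem
P(X|Y) = P(Y|X) × P(X) / P(Y)
       = 0.39213000 / 0.56142000
       = 0.6985


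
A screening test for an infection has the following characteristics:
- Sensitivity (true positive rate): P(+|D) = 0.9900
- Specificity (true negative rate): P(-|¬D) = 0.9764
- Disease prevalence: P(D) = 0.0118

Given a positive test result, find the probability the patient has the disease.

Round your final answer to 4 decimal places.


Let D = has disease, + = positive test

Given:
- P(D) = 0.0118 (prevalence)
- P(+|D) = 0.9900 (sensitivity)
- P(-|¬D) = 0.9764 (specificity)
- P(+|¬D) = 0.0236 (false positive rate = 1 - specificity)

Step 1: Find P(+)
P(+) = P(+|D)P(D) + P(+|¬D)P(¬D)
     = 0.9900 × 0.0118 + 0.0236 × 0.9882
     = 0.01168200 + 0.02332152
     = 0.03500352

Step 2: Apply Bayes' theorem for P(D|+)
P(D|+) = P(+|D)P(D) / P(+)
       = 0.01168200 / 0.03500352
       = 0.3337


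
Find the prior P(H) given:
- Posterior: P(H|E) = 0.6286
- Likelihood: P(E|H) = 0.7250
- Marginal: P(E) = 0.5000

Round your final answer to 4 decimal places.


From Bayes' theorem: P(H|E) = P(E|H) × P(H) / P(E)

Rearranging for P(H):
P(H) = P(H|E) × P(E) / P(E|H)
     = 0.6286 × 0.5000 / 0.7250
     = 0.31430000 / 0.7250
     = 0.4335


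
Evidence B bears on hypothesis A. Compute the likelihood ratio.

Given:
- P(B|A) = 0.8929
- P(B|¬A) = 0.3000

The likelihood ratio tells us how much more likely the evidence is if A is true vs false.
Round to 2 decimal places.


Likelihood Ratio (LR) = P(B|A) / P(B|¬A)

LR = 0.8929 / 0.3000
   = 2.98

The evidence is 2.98 times more likely if A is true than if A is false.
Since LR > 1, the evidence supports A over ¬A.


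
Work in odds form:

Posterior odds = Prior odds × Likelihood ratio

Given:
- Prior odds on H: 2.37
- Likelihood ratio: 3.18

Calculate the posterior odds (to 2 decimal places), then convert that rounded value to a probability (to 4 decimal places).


Step 1: Calculate posterior odds
Posterior odds = Prior odds × LR
               = 2.37 × 3.18
               = 7.54

Step 2: Convert to probability
P(H|E) = Posterior odds / (1 + Posterior odds)
       = 7.54 / (1 + 7.54)
       = 7.54 / 8.54
       = 0.8829

The evidence increased P(H) from 0.7033 to 0.8829.


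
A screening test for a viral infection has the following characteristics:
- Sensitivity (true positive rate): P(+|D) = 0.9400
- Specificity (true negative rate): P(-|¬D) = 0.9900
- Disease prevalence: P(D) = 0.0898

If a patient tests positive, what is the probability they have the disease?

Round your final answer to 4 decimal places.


Let D = has disease, + = positive test

Given:
- P(D) = 0.0898 (prevalence)
- P(+|D) = 0.9400 (sensitivity)
- P(-|¬D) = 0.9900 (specificity)
- P(+|¬D) = 0.0100 (false positive rate = 1 - specificity)

Step 1: Find P(+)
P(+) = P(+|D)P(D) + P(+|¬D)P(¬D)
     = 0.9400 × 0.0898 + 0.0100 × 0.9102
     = 0.08441200 + 0.00910200
     = 0.09351400

Step 2: Apply Bayes' theorem for P(D|+)
P(D|+) = P(+|D)P(D) / P(+)
       = 0.08441200 / 0.09351400
       = 0.9027


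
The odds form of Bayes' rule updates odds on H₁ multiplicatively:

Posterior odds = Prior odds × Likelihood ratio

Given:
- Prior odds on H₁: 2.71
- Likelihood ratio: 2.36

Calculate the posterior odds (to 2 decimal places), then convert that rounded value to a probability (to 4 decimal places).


Step 1: Calculate posterior odds
Posterior odds = Prior odds × LR
               = 2.71 × 2.36
               = 6.40

Step 2: Convert to probability
P(H₁|E) = Posterior odds / (1 + Posterior odds)
       = 6.40 / (1 + 6.40)
       = 6.40 / 7.40
       = 0.8649

The evidence increased P(H₁) from 0.7305 to 0.8649.


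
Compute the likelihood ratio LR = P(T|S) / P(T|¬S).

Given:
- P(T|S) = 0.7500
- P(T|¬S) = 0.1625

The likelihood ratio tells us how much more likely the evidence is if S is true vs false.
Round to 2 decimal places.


Likelihood Ratio (LR) = P(T|S) / P(T|¬S)

LR = 0.7500 / 0.1625
   = 4.62

The evidence is 4.62 times more likely if S is true than if S is false.
Because LR exceeds 1, T is evidence for S.


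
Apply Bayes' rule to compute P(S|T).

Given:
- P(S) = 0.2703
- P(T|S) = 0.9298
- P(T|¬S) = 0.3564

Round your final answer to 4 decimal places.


Bayes' theorem: P(S|T) = P(T|S) × P(S) / P(T)

Step 1: Calculate P(T) using law of total probability
P(T) = P(T|S)P(S) + P(T|¬S)P(¬S)
     = 0.9298 × 0.2703 + 0.3564 × 0.7297
     = 0.25132494 + 0.26006508
     = 0.51139002

Step 2: Apply Bayes' theorem
P(S|T) = P(T|S) × P(S) / P(T)
       = 0.25132494 / 0.51139002
       = 0.4915


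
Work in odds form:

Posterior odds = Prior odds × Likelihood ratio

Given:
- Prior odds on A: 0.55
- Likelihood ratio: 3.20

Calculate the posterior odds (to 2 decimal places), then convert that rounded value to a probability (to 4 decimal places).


Step 1: Calculate posterior odds
Posterior odds = Prior odds × LR
               = 0.55 × 3.20
               = 1.76

Step 2: Convert to probability
P(A|E) = Posterior odds / (1 + Posterior odds)
       = 1.76 / (1 + 1.76)
       = 1.76 / 2.76
       = 0.6377

The evidence increased P(A) from 0.3548 to 0.6377.


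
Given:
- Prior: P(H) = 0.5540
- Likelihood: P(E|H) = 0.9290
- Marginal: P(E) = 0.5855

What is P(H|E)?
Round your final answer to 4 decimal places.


Using Bayes' theorem:

P(H|E) = P(E|H) × P(H) / P(E)
       = 0.9290 × 0.5540 / 0.5855
       = 0.51466600 / 0.5855
       = 0.8790

The evidence strengthens our belief in H.
Prior: 0.5540 → Posterior: 0.8790


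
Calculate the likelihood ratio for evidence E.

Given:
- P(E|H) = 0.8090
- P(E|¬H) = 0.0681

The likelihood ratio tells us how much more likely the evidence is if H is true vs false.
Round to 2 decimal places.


Likelihood Ratio (LR) = P(E|H) / P(E|¬H)

LR = 0.8090 / 0.0681
   = 11.88

The evidence is 11.88 times more likely if H is true than if H is false.
Because LR exceeds 1, E is evidence for H.


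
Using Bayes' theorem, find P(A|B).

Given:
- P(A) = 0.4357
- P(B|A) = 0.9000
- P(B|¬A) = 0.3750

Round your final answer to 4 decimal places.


Bayes' theorem: P(A|B) = P(B|A) × P(A) / P(B)

Step 1: Calculate P(B) using law of total probability
P(B) = P(B|A)P(A) + P(B|¬A)P(¬A)
     = 0.9000 × 0.4357 + 0.3750 × 0.5643
     = 0.39213000 + 0.21161250
     = 0.60374250

Step 2: Apply Bayes' theorem
P(A|B) = P(B|A) × P(A) / P(B)
       = 0.39213000 / 0.60374250
       = 0.6495


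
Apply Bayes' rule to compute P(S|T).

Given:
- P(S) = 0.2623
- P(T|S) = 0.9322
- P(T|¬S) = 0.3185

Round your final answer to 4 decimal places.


Bayes' theorem: P(S|T) = P(T|S) × P(S) / P(T)

Step 1: Calculate P(T) using law of total probability
P(T) = P(T|S)P(S) + P(T|¬S)P(¬S)
     = 0.9322 × 0.2623 + 0.3185 × 0.7377
     = 0.24451606 + 0.23495745
     = 0.47947351

Step 2: Apply Bayes' theorem
P(S|T) = P(T|S) × P(S) / P(T)
       = 0.24451606 / 0.47947351
       = 0.5100


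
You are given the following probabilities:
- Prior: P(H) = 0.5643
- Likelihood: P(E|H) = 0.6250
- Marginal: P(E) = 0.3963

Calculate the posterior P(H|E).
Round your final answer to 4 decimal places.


Using Bayes' theorem:

P(H|E) = P(E|H) × P(H) / P(E)
       = 0.6250 × 0.5643 / 0.3963
       = 0.35268750 / 0.3963
       = 0.8900

The evidence strengthens our belief in H.
Prior: 0.5643 → Posterior: 0.8900


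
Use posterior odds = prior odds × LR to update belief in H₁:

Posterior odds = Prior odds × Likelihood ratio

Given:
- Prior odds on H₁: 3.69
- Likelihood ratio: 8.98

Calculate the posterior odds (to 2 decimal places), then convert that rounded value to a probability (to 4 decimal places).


Step 1: Calculate posterior odds
Posterior odds = Prior odds × LR
               = 3.69 × 8.98
               = 33.14

Step 2: Convert to probability
P(H₁|E) = Posterior odds / (1 + Posterior odds)
       = 33.14 / (1 + 33.14)
       = 33.14 / 34.14
       = 0.9707

The evidence increased P(H₁) from 0.7868 to 0.9707.


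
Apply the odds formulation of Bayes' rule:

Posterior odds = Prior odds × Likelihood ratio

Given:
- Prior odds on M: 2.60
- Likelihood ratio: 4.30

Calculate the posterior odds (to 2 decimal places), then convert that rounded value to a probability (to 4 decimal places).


Step 1: Calculate posterior odds
Posterior odds = Prior odds × LR
               = 2.60 × 4.30
               = 11.18

Step 2: Convert to probability
P(M|E) = Posterior odds / (1 + Posterior odds)
       = 11.18 / (1 + 11.18)
       = 11.18 / 12.18
       = 0.9179

The evidence increased P(M) from 0.7222 to 0.9179.


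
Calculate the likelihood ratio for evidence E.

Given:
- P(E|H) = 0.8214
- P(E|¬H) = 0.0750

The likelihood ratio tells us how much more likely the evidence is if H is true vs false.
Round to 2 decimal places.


Likelihood Ratio (LR) = P(E|H) / P(E|¬H)

LR = 0.8214 / 0.0750
   = 10.95

The evidence is 10.95 times more likely if H is true than if H is false.
LR > 1, so observing E raises the odds in favor of H.


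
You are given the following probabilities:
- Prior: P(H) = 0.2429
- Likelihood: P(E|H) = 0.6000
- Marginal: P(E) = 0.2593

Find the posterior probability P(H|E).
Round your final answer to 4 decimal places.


Using Bayes' theorem:

P(H|E) = P(E|H) × P(H) / P(E)
       = 0.6000 × 0.2429 / 0.2593
       = 0.14574000 / 0.2593
       = 0.5621

The evidence strengthens our belief in H.
Prior: 0.2429 → Posterior: 0.5621


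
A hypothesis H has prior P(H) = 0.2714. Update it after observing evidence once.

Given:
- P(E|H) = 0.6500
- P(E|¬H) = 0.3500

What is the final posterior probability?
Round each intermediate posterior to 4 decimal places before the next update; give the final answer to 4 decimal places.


Sequential Bayesian updating:

Initial prior: P(H) = 0.2714

Update 1:
  P(E) = 0.6500 × 0.2714 + 0.3500 × 0.7286 = 0.17641000 + 0.25501000 = 0.43142000
  P(H|E) = 0.17641000 / 0.43142000 = 0.4089

Final posterior: 0.4089


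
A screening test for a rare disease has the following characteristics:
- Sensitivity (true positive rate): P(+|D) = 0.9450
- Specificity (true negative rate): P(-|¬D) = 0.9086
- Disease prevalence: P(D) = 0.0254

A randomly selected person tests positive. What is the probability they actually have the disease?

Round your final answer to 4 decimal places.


Let D = has disease, + = positive test

Given:
- P(D) = 0.0254 (prevalence)
- P(+|D) = 0.9450 (sensitivity)
- P(-|¬D) = 0.9086 (specificity)
- P(+|¬D) = 0.0914 (false positive rate = 1 - specificity)

Step 1: Find P(+)
P(+) = P(+|D)P(D) + P(+|¬D)P(¬D)
     = 0.9450 × 0.0254 + 0.0914 × 0.9746
     = 0.02400300 + 0.08907844
     = 0.11308144

Step 2: Apply Bayes' theorem for P(D|+)
P(D|+) = P(+|D)P(D) / P(+)
       = 0.02400300 / 0.11308144
       = 0.2123


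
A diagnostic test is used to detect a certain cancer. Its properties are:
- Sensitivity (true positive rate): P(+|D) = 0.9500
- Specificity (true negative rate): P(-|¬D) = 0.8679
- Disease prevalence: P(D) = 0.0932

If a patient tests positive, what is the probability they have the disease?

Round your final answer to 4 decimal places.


Let D = has disease, + = positive test

Given:
- P(D) = 0.0932 (prevalence)
- P(+|D) = 0.9500 (sensitivity)
- P(-|¬D) = 0.8679 (specificity)
- P(+|¬D) = 0.1321 (false positive rate = 1 - specificity)

Step 1: Find P(+)
P(+) = P(+|D)P(D) + P(+|¬D)P(¬D)
     = 0.9500 × 0.0932 + 0.1321 × 0.9068
     = 0.08854000 + 0.11978828
     = 0.20832828

Step 2: Apply Bayes' theorem for P(D|+)
P(D|+) = P(+|D)P(D) / P(+)
       = 0.08854000 / 0.20832828
       = 0.4250


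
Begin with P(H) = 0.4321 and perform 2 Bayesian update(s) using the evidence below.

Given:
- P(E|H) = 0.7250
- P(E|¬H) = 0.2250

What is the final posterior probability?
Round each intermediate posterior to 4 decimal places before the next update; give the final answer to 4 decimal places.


Sequential Bayesian updating:

Initial prior: P(H) = 0.4321

Update 1:
  P(E) = 0.7250 × 0.4321 + 0.2250 × 0.5679 = 0.31327250 + 0.12777750 = 0.44105000
  P(H|E) = 0.31327250 / 0.44105000 = 0.7103

Update 2:
  P(E) = 0.7250 × 0.7103 + 0.2250 × 0.2897 = 0.51496750 + 0.06518250 = 0.58015000
  P(H|E) = 0.51496750 / 0.58015000 = 0.8876

Final posterior: 0.8876


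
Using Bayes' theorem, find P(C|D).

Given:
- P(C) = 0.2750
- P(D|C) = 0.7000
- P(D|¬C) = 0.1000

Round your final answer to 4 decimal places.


Bayes' theorem: P(C|D) = P(D|C) × P(C) / P(D)

Step 1: Calculate P(D) using law of total probability
P(D) = P(D|C)P(C) + P(D|¬C)P(¬C)
     = 0.7000 × 0.2750 + 0.1000 × 0.7250
     = 0.19250000 + 0.07250000
     = 0.26500000

Step 2: Apply Bayes' theorem
P(C|D) = P(D|C) × P(C) / P(D)
       = 0.19250000 / 0.26500000
       = 0.7264


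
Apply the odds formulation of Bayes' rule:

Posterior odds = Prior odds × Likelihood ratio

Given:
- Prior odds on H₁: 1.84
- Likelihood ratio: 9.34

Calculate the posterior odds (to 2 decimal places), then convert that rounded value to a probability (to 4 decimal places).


Step 1: Calculate posterior odds
Posterior odds = Prior odds × LR
               = 1.84 × 9.34
               = 17.19

Step 2: Convert to probability
P(H₁|E) = Posterior odds / (1 + Posterior odds)
       = 17.19 / (1 + 17.19)
       = 17.19 / 18.19
       = 0.9450

The evidence increased P(H₁) from 0.6479 to 0.9450.


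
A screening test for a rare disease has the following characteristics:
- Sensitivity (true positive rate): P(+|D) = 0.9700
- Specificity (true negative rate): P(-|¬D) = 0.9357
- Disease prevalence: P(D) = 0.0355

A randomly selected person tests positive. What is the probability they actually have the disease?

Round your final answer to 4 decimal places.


Let D = has disease, + = positive test

Given:
- P(D) = 0.0355 (prevalence)
- P(+|D) = 0.9700 (sensitivity)
- P(-|¬D) = 0.9357 (specificity)
- P(+|¬D) = 0.0643 (false positive rate = 1 - specificity)

Step 1: Find P(+)
P(+) = P(+|D)P(D) + P(+|¬D)P(¬D)
     = 0.9700 × 0.0355 + 0.0643 × 0.9645
     = 0.03443500 + 0.06201735
     = 0.09645235

Step 2: Apply Bayes' theorem for P(D|+)
P(D|+) = P(+|D)P(D) / P(+)
       = 0.03443500 / 0.09645235
       = 0.3570


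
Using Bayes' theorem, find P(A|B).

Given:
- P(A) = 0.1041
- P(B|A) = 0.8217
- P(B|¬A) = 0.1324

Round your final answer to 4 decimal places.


Bayes' theorem: P(A|B) = P(B|A) × P(A) / P(B)

Step 1: Calculate P(B) using law of total probability
P(B) = P(B|A)P(A) + P(B|¬A)P(¬A)
     = 0.8217 × 0.1041 + 0.1324 × 0.8959
     = 0.08553897 + 0.11861716
     = 0.20415613

Step 2: Apply Bayes' theorem
P(A|B) = P(B|A) × P(A) / P(B)
       = 0.08553897 / 0.20415613
       = 0.4190


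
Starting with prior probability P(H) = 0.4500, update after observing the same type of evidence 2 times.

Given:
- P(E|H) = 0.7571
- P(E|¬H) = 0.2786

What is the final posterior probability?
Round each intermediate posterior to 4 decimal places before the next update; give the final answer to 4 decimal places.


Sequential Bayesian updating:

Initial prior: P(H) = 0.4500

Update 1:
  P(E) = 0.7571 × 0.4500 + 0.2786 × 0.5500 = 0.34069500 + 0.15323000 = 0.49392500
  P(H|E) = 0.34069500 / 0.49392500 = 0.6898

Update 2:
  P(E) = 0.7571 × 0.6898 + 0.2786 × 0.3102 = 0.52224758 + 0.08642172 = 0.60866930
  P(H|E) = 0.52224758 / 0.60866930 = 0.8580

Final posterior: 0.8580


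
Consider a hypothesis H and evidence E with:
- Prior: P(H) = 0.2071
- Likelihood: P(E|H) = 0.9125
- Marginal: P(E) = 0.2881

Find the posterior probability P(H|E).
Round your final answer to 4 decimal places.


Using Bayes' theorem:

P(H|E) = P(E|H) × P(H) / P(E)
       = 0.9125 × 0.2071 / 0.2881
       = 0.18897875 / 0.2881
       = 0.6559

The evidence strengthens our belief in H.
Prior: 0.2071 → Posterior: 0.6559


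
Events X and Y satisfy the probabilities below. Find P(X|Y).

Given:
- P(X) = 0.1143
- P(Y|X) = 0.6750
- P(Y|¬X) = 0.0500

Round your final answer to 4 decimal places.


Bayes' theorem: P(X|Y) = P(Y|X) × P(X) / P(Y)

Step 1: Calculate P(Y) using law of total probability
P(Y) = P(Y|X)P(X) + P(Y|¬X)P(¬X)
     = 0.6750 × 0.1143 + 0.0500 × 0.8857
     = 0.07715250 + 0.04428500
     = 0.12143750

Step 2: Apply Bayes' theorem
P(X|Y) = P(Y|X) × P(X) / P(Y)
       = 0.07715250 / 0.12143750
       = 0.6353


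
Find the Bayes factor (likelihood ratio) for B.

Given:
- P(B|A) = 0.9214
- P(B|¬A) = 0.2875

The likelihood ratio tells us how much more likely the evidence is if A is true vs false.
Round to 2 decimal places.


Likelihood Ratio (LR) = P(B|A) / P(B|¬A)

LR = 0.9214 / 0.2875
   = 3.20

The evidence is 3.20 times more likely if A is true than if A is false.
Since LR > 1, the evidence supports A over ¬A.


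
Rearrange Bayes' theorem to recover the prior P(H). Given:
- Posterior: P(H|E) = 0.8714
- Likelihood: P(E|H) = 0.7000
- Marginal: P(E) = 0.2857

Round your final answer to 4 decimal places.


From Bayes' theorem: P(H|E) = P(E|H) × P(H) / P(E)

Rearranging for P(H):
P(H) = P(H|E) × P(E) / P(E|H)
     = 0.8714 × 0.2857 / 0.7000
     = 0.24895898 / 0.7000
     = 0.3557


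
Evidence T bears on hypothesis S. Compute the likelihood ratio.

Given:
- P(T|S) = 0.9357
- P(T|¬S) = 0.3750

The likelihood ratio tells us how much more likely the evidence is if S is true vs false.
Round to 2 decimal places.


Likelihood Ratio (LR) = P(T|S) / P(T|¬S)

LR = 0.9357 / 0.3750
   = 2.50

The evidence is 2.50 times more likely if S is true than if S is false.
Since LR > 1, the evidence supports S over ¬S.


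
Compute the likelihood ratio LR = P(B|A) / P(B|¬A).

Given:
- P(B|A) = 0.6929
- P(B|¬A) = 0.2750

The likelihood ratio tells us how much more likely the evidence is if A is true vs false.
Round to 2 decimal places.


Likelihood Ratio (LR) = P(B|A) / P(B|¬A)

LR = 0.6929 / 0.2750
   = 2.52

The evidence is 2.52 times more likely if A is true than if A is false.
LR > 1, so observing B raises the odds in favor of A.


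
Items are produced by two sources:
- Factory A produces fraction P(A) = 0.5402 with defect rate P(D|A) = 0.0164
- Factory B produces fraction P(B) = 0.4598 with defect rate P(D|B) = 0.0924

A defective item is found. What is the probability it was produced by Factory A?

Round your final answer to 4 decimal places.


Let A = from Factory A, D = defective

Given:
- P(A) = 0.5402, P(B) = 0.4598
- P(D|A) = 0.0164, P(D|B) = 0.0924

Step 1: Find P(D)
P(D) = P(D|A)P(A) + P(D|B)P(B)
     = 0.0164 × 0.5402 + 0.0924 × 0.4598
     = 0.00885928 + 0.04248552
     = 0.05134480

Step 2: Apply Bayes' theorem
P(A|D) = P(D|A)P(A) / P(D)
       = 0.00885928 / 0.05134480
       = 0.1725


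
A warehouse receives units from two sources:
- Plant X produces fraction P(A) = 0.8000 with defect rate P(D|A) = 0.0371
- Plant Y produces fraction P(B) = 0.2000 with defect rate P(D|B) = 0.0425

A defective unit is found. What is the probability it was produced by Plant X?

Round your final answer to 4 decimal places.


Let A = from Plant X, D = defective

Given:
- P(A) = 0.8000, P(B) = 0.2000
- P(D|A) = 0.0371, P(D|B) = 0.0425

Step 1: Find P(D)
P(D) = P(D|A)P(A) + P(D|B)P(B)
     = 0.0371 × 0.8000 + 0.0425 × 0.2000
     = 0.02968000 + 0.00850000
     = 0.03818000

Step 2: Apply Bayes' theorem
P(A|D) = P(D|A)P(A) / P(D)
       = 0.02968000 / 0.03818000
       = 0.7774


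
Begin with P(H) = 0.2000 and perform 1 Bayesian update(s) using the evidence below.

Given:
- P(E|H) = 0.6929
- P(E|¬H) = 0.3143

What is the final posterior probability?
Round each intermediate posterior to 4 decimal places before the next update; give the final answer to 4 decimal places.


Sequential Bayesian updating:

Initial prior: P(H) = 0.2000

Update 1:
  P(E) = 0.6929 × 0.2000 + 0.3143 × 0.8000 = 0.13858000 + 0.25144000 = 0.39002000
  P(H|E) = 0.13858000 / 0.39002000 = 0.3553

Final posterior: 0.3553


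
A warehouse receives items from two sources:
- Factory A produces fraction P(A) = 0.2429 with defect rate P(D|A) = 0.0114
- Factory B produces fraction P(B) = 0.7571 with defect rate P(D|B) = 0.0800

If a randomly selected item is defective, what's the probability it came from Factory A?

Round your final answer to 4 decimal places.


Let A = from Factory A, D = defective

Given:
- P(A) = 0.2429, P(B) = 0.7571
- P(D|A) = 0.0114, P(D|B) = 0.0800

Step 1: Find P(D)
P(D) = P(D|A)P(A) + P(D|B)P(B)
     = 0.0114 × 0.2429 + 0.0800 × 0.7571
     = 0.00276906 + 0.06056800
     = 0.06333706

Step 2: Apply Bayes' theorem
P(A|D) = P(D|A)P(A) / P(D)
       = 0.00276906 / 0.06333706
       = 0.0437


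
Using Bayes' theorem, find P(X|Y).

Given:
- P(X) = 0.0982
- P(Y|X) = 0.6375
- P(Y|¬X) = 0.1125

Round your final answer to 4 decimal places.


Bayes' theorem: P(X|Y) = P(Y|X) × P(X) / P(Y)

Step 1: Calculate P(Y) using law of total probability
P(Y) = P(Y|X)P(X) + P(Y|¬X)P(¬X)
     = 0.6375 × 0.0982 + 0.1125 × 0.9018
     = 0.06260250 + 0.10145250
     = 0.16405500

Step 2: Apply Bayes' theorem
P(X|Y) = P(Y|X) × P(X) / P(Y)
       = 0.06260250 / 0.16405500
       = 0.3816


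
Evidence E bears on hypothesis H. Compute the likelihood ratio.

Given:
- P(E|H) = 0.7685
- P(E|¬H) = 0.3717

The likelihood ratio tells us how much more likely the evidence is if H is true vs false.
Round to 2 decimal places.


Likelihood Ratio (LR) = P(E|H) / P(E|¬H)

LR = 0.7685 / 0.3717
   = 2.07

The evidence is 2.07 times more likely if H is true than if H is false.
Since LR > 1, the evidence supports H over ¬H.


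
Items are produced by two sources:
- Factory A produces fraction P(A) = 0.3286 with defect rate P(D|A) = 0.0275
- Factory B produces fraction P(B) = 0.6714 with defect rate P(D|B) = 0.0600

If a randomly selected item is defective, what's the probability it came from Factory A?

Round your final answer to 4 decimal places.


Let A = from Factory A, D = defective

Given:
- P(A) = 0.3286, P(B) = 0.6714
- P(D|A) = 0.0275, P(D|B) = 0.0600

Step 1: Find P(D)
P(D) = P(D|A)P(A) + P(D|B)P(B)
     = 0.0275 × 0.3286 + 0.0600 × 0.6714
     = 0.00903650 + 0.04028400
     = 0.04932050

Step 2: Apply Bayes' theorem
P(A|D) = P(D|A)P(A) / P(D)
       = 0.00903650 / 0.04932050
       = 0.1832


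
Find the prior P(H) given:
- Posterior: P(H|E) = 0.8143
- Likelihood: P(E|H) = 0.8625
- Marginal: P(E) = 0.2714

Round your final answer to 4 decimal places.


From Bayes' theorem: P(H|E) = P(E|H) × P(H) / P(E)

Rearranging for P(H):
P(H) = P(H|E) × P(E) / P(E|H)
     = 0.8143 × 0.2714 / 0.8625
     = 0.22100102 / 0.8625
     = 0.2562


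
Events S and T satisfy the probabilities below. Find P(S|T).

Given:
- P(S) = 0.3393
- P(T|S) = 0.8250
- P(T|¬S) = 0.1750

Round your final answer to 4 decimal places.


Bayes' theorem: P(S|T) = P(T|S) × P(S) / P(T)

Step 1: Calculate P(T) using law of total probability
P(T) = P(T|S)P(S) + P(T|¬S)P(¬S)
     = 0.8250 × 0.3393 + 0.1750 × 0.6607
     = 0.27992250 + 0.11562250
     = 0.39554500

Step 2: Apply Bayes' theorem
P(S|T) = P(T|S) × P(S) / P(T)
       = 0.27992250 / 0.39554500
       = 0.7077


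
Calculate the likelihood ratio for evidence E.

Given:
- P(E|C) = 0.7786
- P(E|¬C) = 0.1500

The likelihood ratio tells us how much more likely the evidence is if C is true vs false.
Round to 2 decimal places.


Likelihood Ratio (LR) = P(E|C) / P(E|¬C)

LR = 0.7786 / 0.1500
   = 5.19

The evidence is 5.19 times more likely if C is true than if C is false.
Because LR exceeds 1, E is evidence for C.


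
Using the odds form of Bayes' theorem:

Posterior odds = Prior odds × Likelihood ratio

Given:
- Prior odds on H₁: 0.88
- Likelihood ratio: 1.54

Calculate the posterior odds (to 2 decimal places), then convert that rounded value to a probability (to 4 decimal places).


Step 1: Calculate posterior odds
Posterior odds = Prior odds × LR
               = 0.88 × 1.54
               = 1.36

Step 2: Convert to probability
P(H₁|E) = Posterior odds / (1 + Posterior odds)
       = 1.36 / (1 + 1.36)
       = 1.36 / 2.36
       = 0.5763

The evidence increased P(H₁) from 0.4681 to 0.5763.


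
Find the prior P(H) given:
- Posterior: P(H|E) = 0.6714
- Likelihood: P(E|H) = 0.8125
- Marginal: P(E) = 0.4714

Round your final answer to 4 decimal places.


From Bayes' theorem: P(H|E) = P(E|H) × P(H) / P(E)

Rearranging for P(H):
P(H) = P(H|E) × P(E) / P(E|H)
     = 0.6714 × 0.4714 / 0.8125
     = 0.31649796 / 0.8125
     = 0.3895


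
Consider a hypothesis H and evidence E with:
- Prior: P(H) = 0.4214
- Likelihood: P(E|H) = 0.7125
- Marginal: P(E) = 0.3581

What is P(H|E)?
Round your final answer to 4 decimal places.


Using Bayes' theorem:

P(H|E) = P(E|H) × P(H) / P(E)
       = 0.7125 × 0.4214 / 0.3581
       = 0.30024750 / 0.3581
       = 0.8384

The evidence strengthens our belief in H.
Prior: 0.4214 → Posterior: 0.8384


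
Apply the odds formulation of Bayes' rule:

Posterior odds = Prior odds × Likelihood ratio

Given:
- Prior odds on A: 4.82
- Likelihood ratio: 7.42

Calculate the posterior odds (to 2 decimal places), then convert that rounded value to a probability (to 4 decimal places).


Step 1: Calculate posterior odds
Posterior odds = Prior odds × LR
               = 4.82 × 7.42
               = 35.76

Step 2: Convert to probability
P(A|E) = Posterior odds / (1 + Posterior odds)
       = 35.76 / (1 + 35.76)
       = 35.76 / 36.76
       = 0.9728

The evidence increased P(A) from 0.8282 to 0.9728.


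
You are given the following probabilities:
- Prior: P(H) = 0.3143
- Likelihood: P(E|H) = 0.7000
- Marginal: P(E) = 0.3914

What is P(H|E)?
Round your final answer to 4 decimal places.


Using Bayes' theorem:

P(H|E) = P(E|H) × P(H) / P(E)
       = 0.7000 × 0.3143 / 0.3914
       = 0.22001000 / 0.3914
       = 0.5621

The evidence strengthens our belief in H.
Prior: 0.3143 → Posterior: 0.5621


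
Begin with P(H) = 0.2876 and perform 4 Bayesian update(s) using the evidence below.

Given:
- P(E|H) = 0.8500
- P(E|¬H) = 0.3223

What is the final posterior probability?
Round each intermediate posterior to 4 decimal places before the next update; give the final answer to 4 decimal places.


Sequential Bayesian updating:

Initial prior: P(H) = 0.2876

Update 1:
  P(E) = 0.8500 × 0.2876 + 0.3223 × 0.7124 = 0.24446000 + 0.22960652 = 0.47406652
  P(H|E) = 0.24446000 / 0.47406652 = 0.5157

Update 2:
  P(E) = 0.8500 × 0.5157 + 0.3223 × 0.4843 = 0.43834500 + 0.15608989 = 0.59443489
  P(H|E) = 0.43834500 / 0.59443489 = 0.7374

Update 3:
  P(E) = 0.8500 × 0.7374 + 0.3223 × 0.2626 = 0.62679000 + 0.08463598 = 0.71142598
  P(H|E) = 0.62679000 / 0.71142598 = 0.8810

Update 4:
  P(E) = 0.8500 × 0.8810 + 0.3223 × 0.1190 = 0.74885000 + 0.03835370 = 0.78720370
  P(H|E) = 0.74885000 / 0.78720370 = 0.9513

Final posterior: 0.9513


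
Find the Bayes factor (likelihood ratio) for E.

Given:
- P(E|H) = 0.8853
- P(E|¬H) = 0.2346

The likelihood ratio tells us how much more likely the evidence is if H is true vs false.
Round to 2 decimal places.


Likelihood Ratio (LR) = P(E|H) / P(E|¬H)

LR = 0.8853 / 0.2346
   = 3.77

The evidence is 3.77 times more likely if H is true than if H is false.
Because LR exceeds 1, E is evidence for H.


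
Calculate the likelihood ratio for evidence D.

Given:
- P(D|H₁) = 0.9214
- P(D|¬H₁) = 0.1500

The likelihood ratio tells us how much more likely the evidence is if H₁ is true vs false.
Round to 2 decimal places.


Likelihood Ratio (LR) = P(D|H₁) / P(D|¬H₁)

LR = 0.9214 / 0.1500
   = 6.14

The evidence is 6.14 times more likely if H₁ is true than if H₁ is false.
Since LR > 1, the evidence supports H₁ over ¬H₁.


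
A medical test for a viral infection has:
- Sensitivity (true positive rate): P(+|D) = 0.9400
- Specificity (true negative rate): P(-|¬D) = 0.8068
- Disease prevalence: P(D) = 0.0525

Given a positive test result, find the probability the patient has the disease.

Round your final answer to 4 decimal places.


Let D = has disease, + = positive test

Given:
- P(D) = 0.0525 (prevalence)
- P(+|D) = 0.9400 (sensitivity)
- P(-|¬D) = 0.8068 (specificity)
- P(+|¬D) = 0.1932 (false positive rate = 1 - specificity)

Step 1: Find P(+)
P(+) = P(+|D)P(D) + P(+|¬D)P(¬D)
     = 0.9400 × 0.0525 + 0.1932 × 0.9475
     = 0.04935000 + 0.18305700
     = 0.23240700

Step 2: Apply Bayes' theorem for P(D|+)
P(D|+) = P(+|D)P(D) / P(+)
       = 0.04935000 / 0.23240700
       = 0.2123


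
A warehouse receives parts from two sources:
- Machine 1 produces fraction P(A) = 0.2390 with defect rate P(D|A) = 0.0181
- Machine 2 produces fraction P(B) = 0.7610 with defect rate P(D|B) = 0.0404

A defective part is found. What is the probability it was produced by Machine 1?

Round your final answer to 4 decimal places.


Let A = from Machine 1, D = defective

Given:
- P(A) = 0.2390, P(B) = 0.7610
- P(D|A) = 0.0181, P(D|B) = 0.0404

Step 1: Find P(D)
P(D) = P(D|A)P(A) + P(D|B)P(B)
     = 0.0181 × 0.2390 + 0.0404 × 0.7610
     = 0.00432590 + 0.03074440
     = 0.03507030

Step 2: Apply Bayes' theorem
P(A|D) = P(D|A)P(A) / P(D)
       = 0.00432590 / 0.03507030
       = 0.1233


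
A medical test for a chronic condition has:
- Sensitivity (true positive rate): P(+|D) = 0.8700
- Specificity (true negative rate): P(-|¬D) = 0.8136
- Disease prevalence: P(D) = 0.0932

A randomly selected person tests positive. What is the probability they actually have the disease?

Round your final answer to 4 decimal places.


Let D = has disease, + = positive test

Given:
- P(D) = 0.0932 (prevalence)
- P(+|D) = 0.8700 (sensitivity)
- P(-|¬D) = 0.8136 (specificity)
- P(+|¬D) = 0.1864 (false positive rate = 1 - specificity)

Step 1: Find P(+)
P(+) = P(+|D)P(D) + P(+|¬D)P(¬D)
     = 0.8700 × 0.0932 + 0.1864 × 0.9068
     = 0.08108400 + 0.16902752
     = 0.25011152

Step 2: Apply Bayes' theorem for P(D|+)
P(D|+) = P(+|D)P(D) / P(+)
       = 0.08108400 / 0.25011152
       = 0.3242


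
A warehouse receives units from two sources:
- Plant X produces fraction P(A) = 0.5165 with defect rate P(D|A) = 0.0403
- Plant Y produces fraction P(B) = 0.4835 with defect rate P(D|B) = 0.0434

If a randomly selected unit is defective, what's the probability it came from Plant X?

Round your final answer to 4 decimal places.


Let A = from Plant X, D = defective

Given:
- P(A) = 0.5165, P(B) = 0.4835
- P(D|A) = 0.0403, P(D|B) = 0.0434

Step 1: Find P(D)
P(D) = P(D|A)P(A) + P(D|B)P(B)
     = 0.0403 × 0.5165 + 0.0434 × 0.4835
     = 0.02081495 + 0.02098390
     = 0.04179885

Step 2: Apply Bayes' theorem
P(A|D) = P(D|A)P(A) / P(D)
       = 0.02081495 / 0.04179885
       = 0.4980


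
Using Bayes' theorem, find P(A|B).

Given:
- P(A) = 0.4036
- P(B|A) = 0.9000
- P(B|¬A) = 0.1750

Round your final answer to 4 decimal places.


Bayes' theorem: P(A|B) = P(B|A) × P(A) / P(B)

Step 1: Calculate P(B) using law of total probability
P(B) = P(B|A)P(A) + P(B|¬A)P(¬A)
     = 0.9000 × 0.4036 + 0.1750 × 0.5964
     = 0.36324000 + 0.10437000
     = 0.46761000

Step 2: Apply Bayes' theorem
P(A|B) = P(B|A) × P(A) / P(B)
       = 0.36324000 / 0.46761000
       = 0.7768


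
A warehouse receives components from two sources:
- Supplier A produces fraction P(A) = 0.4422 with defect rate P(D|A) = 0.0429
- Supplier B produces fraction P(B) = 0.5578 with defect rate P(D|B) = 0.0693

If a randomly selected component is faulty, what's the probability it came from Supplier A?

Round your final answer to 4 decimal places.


Let A = from Supplier A, D = faulty

Given:
- P(A) = 0.4422, P(B) = 0.5578
- P(D|A) = 0.0429, P(D|B) = 0.0693

Step 1: Find P(D)
P(D) = P(D|A)P(A) + P(D|B)P(B)
     = 0.0429 × 0.4422 + 0.0693 × 0.5578
     = 0.01897038 + 0.03865554
     = 0.05762592

Step 2: Apply Bayes' theorem
P(A|D) = P(D|A)P(A) / P(D)
       = 0.01897038 / 0.05762592
       = 0.3292


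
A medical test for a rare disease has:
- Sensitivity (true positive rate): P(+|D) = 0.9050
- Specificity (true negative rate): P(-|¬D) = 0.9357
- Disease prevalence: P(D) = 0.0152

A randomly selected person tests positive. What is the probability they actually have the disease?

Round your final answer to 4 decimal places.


Let D = has disease, + = positive test

Given:
- P(D) = 0.0152 (prevalence)
- P(+|D) = 0.9050 (sensitivity)
- P(-|¬D) = 0.9357 (specificity)
- P(+|¬D) = 0.0643 (false positive rate = 1 - specificity)

Step 1: Find P(+)
P(+) = P(+|D)P(D) + P(+|¬D)P(¬D)
     = 0.9050 × 0.0152 + 0.0643 × 0.9848
     = 0.01375600 + 0.06332264
     = 0.07707864

Step 2: Apply Bayes' theorem for P(D|+)
P(D|+) = P(+|D)P(D) / P(+)
       = 0.01375600 / 0.07707864
       = 0.1785


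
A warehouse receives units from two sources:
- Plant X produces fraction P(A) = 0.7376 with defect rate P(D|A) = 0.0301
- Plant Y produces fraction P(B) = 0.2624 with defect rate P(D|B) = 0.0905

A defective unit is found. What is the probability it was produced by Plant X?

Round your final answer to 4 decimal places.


Let A = from Plant X, D = defective

Given:
- P(A) = 0.7376, P(B) = 0.2624
- P(D|A) = 0.0301, P(D|B) = 0.0905

Step 1: Find P(D)
P(D) = P(D|A)P(A) + P(D|B)P(B)
     = 0.0301 × 0.7376 + 0.0905 × 0.2624
     = 0.02220176 + 0.02374720
     = 0.04594896

Step 2: Apply Bayes' theorem
P(A|D) = P(D|A)P(A) / P(D)
       = 0.02220176 / 0.04594896
       = 0.4832


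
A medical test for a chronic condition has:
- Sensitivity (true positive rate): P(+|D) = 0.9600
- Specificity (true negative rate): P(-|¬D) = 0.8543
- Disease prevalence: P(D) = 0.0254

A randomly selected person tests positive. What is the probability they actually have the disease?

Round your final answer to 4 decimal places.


Let D = has disease, + = positive test

Given:
- P(D) = 0.0254 (prevalence)
- P(+|D) = 0.9600 (sensitivity)
- P(-|¬D) = 0.8543 (specificity)
- P(+|¬D) = 0.1457 (false positive rate = 1 - specificity)

Step 1: Find P(+)
P(+) = P(+|D)P(D) + P(+|¬D)P(¬D)
     = 0.9600 × 0.0254 + 0.1457 × 0.9746
     = 0.02438400 + 0.14199922
     = 0.16638322

Step 2: Apply Bayes' theorem for P(D|+)
P(D|+) = P(+|D)P(D) / P(+)
       = 0.02438400 / 0.16638322
       = 0.1466


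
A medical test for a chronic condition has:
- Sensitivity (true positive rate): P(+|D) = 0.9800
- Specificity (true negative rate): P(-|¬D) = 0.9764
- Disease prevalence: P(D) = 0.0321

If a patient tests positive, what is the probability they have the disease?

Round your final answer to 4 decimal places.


Let D = has disease, + = positive test

Given:
- P(D) = 0.0321 (prevalence)
- P(+|D) = 0.9800 (sensitivity)
- P(-|¬D) = 0.9764 (specificity)
- P(+|¬D) = 0.0236 (false positive rate = 1 - specificity)

Step 1: Find P(+)
P(+) = P(+|D)P(D) + P(+|¬D)P(¬D)
     = 0.9800 × 0.0321 + 0.0236 × 0.9679
     = 0.03145800 + 0.02284244
     = 0.05430044

Step 2: Apply Bayes' theorem for P(D|+)
P(D|+) = P(+|D)P(D) / P(+)
       = 0.03145800 / 0.05430044
       = 0.5793


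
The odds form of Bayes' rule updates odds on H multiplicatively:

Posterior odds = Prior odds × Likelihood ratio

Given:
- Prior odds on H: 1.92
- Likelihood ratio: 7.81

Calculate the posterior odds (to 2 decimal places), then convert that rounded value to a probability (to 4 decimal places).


Step 1: Calculate posterior odds
Posterior odds = Prior odds × LR
               = 1.92 × 7.81
               = 15.00

Step 2: Convert to probability
P(H|E) = Posterior odds / (1 + Posterior odds)
       = 15.00 / (1 + 15.00)
       = 15.00 / 16.00
       = 0.9375

The evidence increased P(H) from 0.6575 to 0.9375.


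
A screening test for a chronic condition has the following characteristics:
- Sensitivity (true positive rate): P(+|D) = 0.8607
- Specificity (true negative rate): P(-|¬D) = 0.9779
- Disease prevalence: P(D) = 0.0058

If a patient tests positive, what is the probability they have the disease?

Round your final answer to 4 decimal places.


Let D = has disease, + = positive test

Given:
- P(D) = 0.0058 (prevalence)
- P(+|D) = 0.8607 (sensitivity)
- P(-|¬D) = 0.9779 (specificity)
- P(+|¬D) = 0.0221 (false positive rate = 1 - specificity)

Step 1: Find P(+)
P(+) = P(+|D)P(D) + P(+|¬D)P(¬D)
     = 0.8607 × 0.0058 + 0.0221 × 0.9942
     = 0.00499206 + 0.02197182
     = 0.02696388

Step 2: Apply Bayes' theorem for P(D|+)
P(D|+) = P(+|D)P(D) / P(+)
       = 0.00499206 / 0.02696388
       = 0.1851
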